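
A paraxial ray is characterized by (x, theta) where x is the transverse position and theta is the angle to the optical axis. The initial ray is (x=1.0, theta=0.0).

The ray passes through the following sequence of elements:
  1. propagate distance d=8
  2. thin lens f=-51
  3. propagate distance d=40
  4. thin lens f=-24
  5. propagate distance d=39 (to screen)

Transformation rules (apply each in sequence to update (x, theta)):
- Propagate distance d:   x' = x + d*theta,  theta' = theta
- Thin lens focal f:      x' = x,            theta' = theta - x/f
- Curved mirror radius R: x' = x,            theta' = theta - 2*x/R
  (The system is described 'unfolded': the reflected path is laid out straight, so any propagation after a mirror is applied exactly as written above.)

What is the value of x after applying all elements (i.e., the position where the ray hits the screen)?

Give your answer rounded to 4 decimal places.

Answer: 5.4485

Derivation:
Initial: x=1.0000 theta=0.0000
After 1 (propagate distance d=8): x=1.0000 theta=0.0000
After 2 (thin lens f=-51): x=1.0000 theta=1/51 (≈0.0196)
After 3 (propagate distance d=40): x=91/51 (≈1.7843) theta=1/51 (≈0.0196)
After 4 (thin lens f=-24): x=91/51 (≈1.7843) theta=115/1224 (≈0.0940)
After 5 (propagate distance d=39 (to screen)): x=741/136 (≈5.4485) theta=115/1224 (≈0.0940)
Rounded to 4 decimal places: x = 5.4485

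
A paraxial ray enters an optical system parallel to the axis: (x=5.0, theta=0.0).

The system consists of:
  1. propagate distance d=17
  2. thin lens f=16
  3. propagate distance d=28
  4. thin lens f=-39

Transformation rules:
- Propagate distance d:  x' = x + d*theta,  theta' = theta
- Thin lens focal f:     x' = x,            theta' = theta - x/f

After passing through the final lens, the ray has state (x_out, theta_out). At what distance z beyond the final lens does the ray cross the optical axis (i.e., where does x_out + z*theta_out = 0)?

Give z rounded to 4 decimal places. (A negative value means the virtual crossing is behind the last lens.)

Answer: -9.1765

Derivation:
Initial: x=5.0000 theta=0.0000
After 1 (propagate distance d=17): x=5.0000 theta=0.0000
After 2 (thin lens f=16): x=5.0000 theta=-0.3125
After 3 (propagate distance d=28): x=-3.7500 theta=-0.3125
After 4 (thin lens f=-39): x=-3.7500 theta=-85/208 (≈-0.4087)
z_focus = -x_out/theta_out = -(-3.7500)/(-85/208) = -156/17 ≈ -9.1765
Rounded to 4 decimal places: z = -9.1765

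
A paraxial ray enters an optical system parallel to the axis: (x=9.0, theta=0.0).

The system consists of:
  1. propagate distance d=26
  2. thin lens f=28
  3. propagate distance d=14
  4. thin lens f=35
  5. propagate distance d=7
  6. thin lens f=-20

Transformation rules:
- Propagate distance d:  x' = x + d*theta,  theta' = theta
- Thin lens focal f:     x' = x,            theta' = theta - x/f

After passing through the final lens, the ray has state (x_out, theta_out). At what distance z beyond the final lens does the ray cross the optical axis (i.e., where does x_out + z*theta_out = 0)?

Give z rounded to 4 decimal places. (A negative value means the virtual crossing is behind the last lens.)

Initial: x=9.0000 theta=0.0000
After 1 (propagate distance d=26): x=9.0000 theta=0.0000
After 2 (thin lens f=28): x=9.0000 theta=-9/28 (≈-0.3214)
After 3 (propagate distance d=14): x=4.5000 theta=-9/28 (≈-0.3214)
After 4 (thin lens f=35): x=4.5000 theta=-0.4500
After 5 (propagate distance d=7): x=1.3500 theta=-0.4500
After 6 (thin lens f=-20): x=1.3500 theta=-0.3825
z_focus = -x_out/theta_out = -(1.3500)/(-0.3825) = 60/17 ≈ 3.5294
Rounded to 4 decimal places: z = 3.5294

Answer: 3.5294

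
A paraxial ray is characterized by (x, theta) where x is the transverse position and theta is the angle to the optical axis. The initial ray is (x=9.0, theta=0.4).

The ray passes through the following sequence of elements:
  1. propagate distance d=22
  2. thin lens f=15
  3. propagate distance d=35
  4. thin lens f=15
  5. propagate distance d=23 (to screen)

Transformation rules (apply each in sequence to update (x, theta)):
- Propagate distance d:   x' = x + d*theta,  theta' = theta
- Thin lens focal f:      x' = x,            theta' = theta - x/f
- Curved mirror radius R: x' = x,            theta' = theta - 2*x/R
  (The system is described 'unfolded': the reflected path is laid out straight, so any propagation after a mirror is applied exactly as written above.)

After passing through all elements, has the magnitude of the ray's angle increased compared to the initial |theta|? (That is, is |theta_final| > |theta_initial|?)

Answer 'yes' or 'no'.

Initial: x=9.0000 theta=0.4000
After 1 (propagate distance d=22): x=17.8000 theta=0.4000
After 2 (thin lens f=15): x=17.8000 theta=-59/75 (≈-0.7867)
After 3 (propagate distance d=35): x=-146/15 (≈-9.7333) theta=-59/75 (≈-0.7867)
After 4 (thin lens f=15): x=-146/15 (≈-9.7333) theta=-31/225 (≈-0.1378)
After 5 (propagate distance d=23 (to screen)): x=-2903/225 (≈-12.9022) theta=-31/225 (≈-0.1378)
|theta_initial|=0.4000 |theta_final|=31/225 (≈0.1378) -> not increased

Answer: no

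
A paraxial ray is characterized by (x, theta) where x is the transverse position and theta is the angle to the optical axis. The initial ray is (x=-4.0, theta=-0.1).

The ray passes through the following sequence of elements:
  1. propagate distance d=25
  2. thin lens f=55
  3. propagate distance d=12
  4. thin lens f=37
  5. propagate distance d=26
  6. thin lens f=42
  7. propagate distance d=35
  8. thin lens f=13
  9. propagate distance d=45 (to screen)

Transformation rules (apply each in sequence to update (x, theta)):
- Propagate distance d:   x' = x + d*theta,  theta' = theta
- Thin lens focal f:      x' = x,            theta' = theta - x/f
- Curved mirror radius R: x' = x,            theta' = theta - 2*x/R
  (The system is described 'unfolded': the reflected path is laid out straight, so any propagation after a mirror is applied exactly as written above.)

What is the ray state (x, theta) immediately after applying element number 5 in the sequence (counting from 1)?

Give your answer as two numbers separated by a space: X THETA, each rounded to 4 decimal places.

Initial: x=-4.0000 theta=-0.1000
After 1 (propagate distance d=25): x=-6.5000 theta=-0.1000
After 2 (thin lens f=55): x=-6.5000 theta=1/55 (≈0.0182)
After 3 (propagate distance d=12): x=-691/110 (≈-6.2818) theta=1/55 (≈0.0182)
After 4 (thin lens f=37): x=-691/110 (≈-6.2818) theta=153/814 (≈0.1880)
After 5 (propagate distance d=26): x=-5677/4070 (≈-1.3948) theta=153/814 (≈0.1880)
Rounded to 4 decimal places: x = -1.3948, theta = 0.1880

Answer: -1.3948 0.1880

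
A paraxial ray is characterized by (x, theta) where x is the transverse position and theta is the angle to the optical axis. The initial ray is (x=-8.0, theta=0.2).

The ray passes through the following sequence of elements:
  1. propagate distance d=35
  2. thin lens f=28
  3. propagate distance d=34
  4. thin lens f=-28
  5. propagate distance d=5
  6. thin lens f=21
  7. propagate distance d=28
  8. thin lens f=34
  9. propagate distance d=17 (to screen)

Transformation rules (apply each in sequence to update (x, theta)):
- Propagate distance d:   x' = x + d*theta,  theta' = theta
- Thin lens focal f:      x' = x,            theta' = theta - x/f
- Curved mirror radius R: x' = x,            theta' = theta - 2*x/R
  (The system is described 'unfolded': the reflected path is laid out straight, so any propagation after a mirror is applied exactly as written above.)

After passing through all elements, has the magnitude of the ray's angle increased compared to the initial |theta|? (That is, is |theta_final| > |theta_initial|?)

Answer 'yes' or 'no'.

Initial: x=-8.0000 theta=0.2000
After 1 (propagate distance d=35): x=-1.0000 theta=0.2000
After 2 (thin lens f=28): x=-1.0000 theta=33/140 (≈0.2357)
After 3 (propagate distance d=34): x=491/70 (≈7.0143) theta=33/140 (≈0.2357)
After 4 (thin lens f=-28): x=491/70 (≈7.0143) theta=953/1960 (≈0.4862)
After 5 (propagate distance d=5): x=18513/1960 (≈9.4454) theta=953/1960 (≈0.4862)
After 6 (thin lens f=21): x=18513/1960 (≈9.4454) theta=25/686 (≈0.0364)
After 7 (propagate distance d=28): x=20513/1960 (≈10.4658) theta=25/686 (≈0.0364)
After 8 (thin lens f=34): x=20513/1960 (≈10.4658) theta=-126591/466480 (≈-0.2714)
After 9 (propagate distance d=17 (to screen)): x=160591/27440 (≈5.8524) theta=-126591/466480 (≈-0.2714)
|theta_initial|=0.2000 |theta_final|=126591/466480 (≈0.2714) -> increased

Answer: yes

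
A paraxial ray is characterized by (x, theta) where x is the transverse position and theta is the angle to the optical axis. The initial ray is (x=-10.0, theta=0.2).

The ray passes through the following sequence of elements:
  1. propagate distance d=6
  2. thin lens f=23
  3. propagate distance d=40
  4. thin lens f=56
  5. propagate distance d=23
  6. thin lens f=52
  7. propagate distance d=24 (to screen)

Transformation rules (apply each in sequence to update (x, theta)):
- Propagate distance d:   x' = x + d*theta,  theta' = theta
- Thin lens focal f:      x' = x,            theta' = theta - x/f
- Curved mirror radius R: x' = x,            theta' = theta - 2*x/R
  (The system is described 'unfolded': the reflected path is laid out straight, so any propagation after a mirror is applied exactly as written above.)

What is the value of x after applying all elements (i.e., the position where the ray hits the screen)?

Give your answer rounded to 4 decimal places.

Answer: 19.5842

Derivation:
Initial: x=-10.0000 theta=0.2000
After 1 (propagate distance d=6): x=-8.8000 theta=0.2000
After 2 (thin lens f=23): x=-8.8000 theta=67/115 (≈0.5826)
After 3 (propagate distance d=40): x=1668/115 (≈14.5043) theta=67/115 (≈0.5826)
After 4 (thin lens f=56): x=1668/115 (≈14.5043) theta=521/1610 (≈0.3236)
After 5 (propagate distance d=23): x=7067/322 (≈21.9472) theta=521/1610 (≈0.3236)
After 6 (thin lens f=52): x=7067/322 (≈21.9472) theta=-8243/83720 (≈-0.0985)
After 7 (propagate distance d=24 (to screen)): x=409897/20930 (≈19.5842) theta=-8243/83720 (≈-0.0985)
Rounded to 4 decimal places: x = 19.5842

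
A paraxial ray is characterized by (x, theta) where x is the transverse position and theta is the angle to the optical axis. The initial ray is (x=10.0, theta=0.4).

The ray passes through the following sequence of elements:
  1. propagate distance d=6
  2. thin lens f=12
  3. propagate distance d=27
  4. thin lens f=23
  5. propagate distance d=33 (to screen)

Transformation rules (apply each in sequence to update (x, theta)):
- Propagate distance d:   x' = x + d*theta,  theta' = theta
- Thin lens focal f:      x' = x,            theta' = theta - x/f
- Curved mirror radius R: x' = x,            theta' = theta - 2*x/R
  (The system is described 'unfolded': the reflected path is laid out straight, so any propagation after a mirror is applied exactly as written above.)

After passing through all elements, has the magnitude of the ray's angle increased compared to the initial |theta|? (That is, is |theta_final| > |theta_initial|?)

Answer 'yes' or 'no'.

Initial: x=10.0000 theta=0.4000
After 1 (propagate distance d=6): x=12.4000 theta=0.4000
After 2 (thin lens f=12): x=12.4000 theta=-19/30 (≈-0.6333)
After 3 (propagate distance d=27): x=-4.7000 theta=-19/30 (≈-0.6333)
After 4 (thin lens f=23): x=-4.7000 theta=-148/345 (≈-0.4290)
After 5 (propagate distance d=33 (to screen)): x=-4337/230 (≈-18.8565) theta=-148/345 (≈-0.4290)
|theta_initial|=0.4000 |theta_final|=148/345 (≈0.4290) -> increased

Answer: yes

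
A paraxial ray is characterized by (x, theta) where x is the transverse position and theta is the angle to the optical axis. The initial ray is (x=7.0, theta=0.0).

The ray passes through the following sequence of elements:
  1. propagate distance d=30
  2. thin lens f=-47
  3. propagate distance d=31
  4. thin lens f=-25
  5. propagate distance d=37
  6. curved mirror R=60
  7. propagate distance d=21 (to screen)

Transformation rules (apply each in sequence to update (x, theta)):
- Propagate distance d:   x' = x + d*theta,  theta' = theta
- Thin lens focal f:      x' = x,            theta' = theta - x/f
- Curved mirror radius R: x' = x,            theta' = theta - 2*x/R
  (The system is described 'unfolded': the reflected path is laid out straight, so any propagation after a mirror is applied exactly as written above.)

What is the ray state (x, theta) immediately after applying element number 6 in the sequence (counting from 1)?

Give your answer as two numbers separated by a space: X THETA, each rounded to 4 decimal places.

Answer: 34.3209 -0.5304

Derivation:
Initial: x=7.0000 theta=0.0000
After 1 (propagate distance d=30): x=7.0000 theta=0.0000
After 2 (thin lens f=-47): x=7.0000 theta=7/47 (≈0.1489)
After 3 (propagate distance d=31): x=546/47 (≈11.6170) theta=7/47 (≈0.1489)
After 4 (thin lens f=-25): x=546/47 (≈11.6170) theta=721/1175 (≈0.6136)
After 5 (propagate distance d=37): x=40327/1175 (≈34.3209) theta=721/1175 (≈0.6136)
After 6 (curved mirror R=60): x=40327/1175 (≈34.3209) theta=-18697/35250 (≈-0.5304)
Rounded to 4 decimal places: x = 34.3209, theta = -0.5304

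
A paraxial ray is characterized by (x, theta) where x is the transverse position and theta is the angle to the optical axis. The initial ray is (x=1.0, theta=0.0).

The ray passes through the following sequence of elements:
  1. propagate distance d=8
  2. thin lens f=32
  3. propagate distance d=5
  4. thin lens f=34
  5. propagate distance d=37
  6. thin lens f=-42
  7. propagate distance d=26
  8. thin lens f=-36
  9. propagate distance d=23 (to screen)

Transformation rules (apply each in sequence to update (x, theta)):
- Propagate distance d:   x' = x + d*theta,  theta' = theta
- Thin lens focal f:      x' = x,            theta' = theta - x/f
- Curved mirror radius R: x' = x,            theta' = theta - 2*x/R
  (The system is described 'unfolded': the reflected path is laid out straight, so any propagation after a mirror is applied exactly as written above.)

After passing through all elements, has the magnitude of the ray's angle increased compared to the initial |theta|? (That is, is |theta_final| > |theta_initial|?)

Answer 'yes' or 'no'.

Answer: yes

Derivation:
Initial: x=1.0000 theta=0.0000
After 1 (propagate distance d=8): x=1.0000 theta=0.0000
After 2 (thin lens f=32): x=1.0000 theta=-1/32 (≈-0.0313)
After 3 (propagate distance d=5): x=27/32 (≈0.8438) theta=-1/32 (≈-0.0313)
After 4 (thin lens f=34): x=27/32 (≈0.8438) theta=-61/1088 (≈-0.0561)
After 5 (propagate distance d=37): x=-1339/1088 (≈-1.2307) theta=-61/1088 (≈-0.0561)
After 6 (thin lens f=-42): x=-1339/1088 (≈-1.2307) theta=-3901/45696 (≈-0.0854)
After 7 (propagate distance d=26): x=-4927/1428 (≈-3.4503) theta=-3901/45696 (≈-0.0854)
After 8 (thin lens f=-36): x=-4927/1428 (≈-3.4503) theta=-74525/411264 (≈-0.1812)
After 9 (propagate distance d=23 (to screen)): x=-3133051/411264 (≈-7.6181) theta=-74525/411264 (≈-0.1812)
|theta_initial|=0.0000 |theta_final|=74525/411264 (≈0.1812) -> increased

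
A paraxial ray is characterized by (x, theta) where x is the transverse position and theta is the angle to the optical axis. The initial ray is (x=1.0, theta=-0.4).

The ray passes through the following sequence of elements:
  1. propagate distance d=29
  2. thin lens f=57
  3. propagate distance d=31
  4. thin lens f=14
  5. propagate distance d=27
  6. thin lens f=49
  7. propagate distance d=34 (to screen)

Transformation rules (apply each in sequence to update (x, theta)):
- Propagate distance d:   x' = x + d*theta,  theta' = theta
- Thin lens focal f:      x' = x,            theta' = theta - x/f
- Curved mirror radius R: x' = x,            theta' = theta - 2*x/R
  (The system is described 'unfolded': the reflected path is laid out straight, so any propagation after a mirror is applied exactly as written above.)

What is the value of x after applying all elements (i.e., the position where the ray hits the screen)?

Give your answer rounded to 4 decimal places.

Initial: x=1.0000 theta=-0.4000
After 1 (propagate distance d=29): x=-10.6000 theta=-0.4000
After 2 (thin lens f=57): x=-10.6000 theta=-61/285 (≈-0.2140)
After 3 (propagate distance d=31): x=-4912/285 (≈-17.2351) theta=-61/285 (≈-0.2140)
After 4 (thin lens f=14): x=-4912/285 (≈-17.2351) theta=2029/1995 (≈1.0170)
After 5 (propagate distance d=27): x=20399/1995 (≈10.2251) theta=2029/1995 (≈1.0170)
After 6 (thin lens f=49): x=20399/1995 (≈10.2251) theta=79022/97755 (≈0.8084)
After 7 (propagate distance d=34 (to screen)): x=3686299/97755 (≈37.7096) theta=79022/97755 (≈0.8084)
Rounded to 4 decimal places: x = 37.7096

Answer: 37.7096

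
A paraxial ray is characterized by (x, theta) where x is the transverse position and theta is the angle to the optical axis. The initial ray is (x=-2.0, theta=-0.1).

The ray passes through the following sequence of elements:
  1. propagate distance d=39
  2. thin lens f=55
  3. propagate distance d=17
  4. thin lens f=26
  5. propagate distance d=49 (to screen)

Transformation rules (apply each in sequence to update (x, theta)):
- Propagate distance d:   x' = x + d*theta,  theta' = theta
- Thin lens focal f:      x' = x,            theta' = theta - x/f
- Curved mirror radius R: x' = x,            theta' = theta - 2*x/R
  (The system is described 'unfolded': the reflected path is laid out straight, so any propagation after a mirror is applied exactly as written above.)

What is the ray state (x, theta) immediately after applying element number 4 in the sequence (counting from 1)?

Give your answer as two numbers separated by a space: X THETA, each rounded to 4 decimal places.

Answer: -5.7764 0.2294

Derivation:
Initial: x=-2.0000 theta=-0.1000
After 1 (propagate distance d=39): x=-5.9000 theta=-0.1000
After 2 (thin lens f=55): x=-5.9000 theta=2/275 (≈0.0073)
After 3 (propagate distance d=17): x=-3177/550 (≈-5.7764) theta=2/275 (≈0.0073)
After 4 (thin lens f=26): x=-3177/550 (≈-5.7764) theta=3281/14300 (≈0.2294)
Rounded to 4 decimal places: x = -5.7764, theta = 0.2294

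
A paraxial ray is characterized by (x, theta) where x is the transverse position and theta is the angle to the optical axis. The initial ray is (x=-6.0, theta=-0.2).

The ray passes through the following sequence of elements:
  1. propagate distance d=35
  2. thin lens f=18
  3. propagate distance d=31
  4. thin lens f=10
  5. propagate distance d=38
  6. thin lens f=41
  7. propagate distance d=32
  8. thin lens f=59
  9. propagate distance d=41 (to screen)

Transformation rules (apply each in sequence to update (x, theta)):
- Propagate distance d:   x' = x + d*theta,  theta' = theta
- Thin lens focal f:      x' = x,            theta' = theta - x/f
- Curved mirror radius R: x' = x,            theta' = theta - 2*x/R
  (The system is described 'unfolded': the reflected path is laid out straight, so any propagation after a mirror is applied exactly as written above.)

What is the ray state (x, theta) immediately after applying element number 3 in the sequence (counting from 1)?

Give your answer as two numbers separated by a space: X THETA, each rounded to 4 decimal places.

Initial: x=-6.0000 theta=-0.2000
After 1 (propagate distance d=35): x=-13.0000 theta=-0.2000
After 2 (thin lens f=18): x=-13.0000 theta=47/90 (≈0.5222)
After 3 (propagate distance d=31): x=287/90 (≈3.1889) theta=47/90 (≈0.5222)
Rounded to 4 decimal places: x = 3.1889, theta = 0.5222

Answer: 3.1889 0.5222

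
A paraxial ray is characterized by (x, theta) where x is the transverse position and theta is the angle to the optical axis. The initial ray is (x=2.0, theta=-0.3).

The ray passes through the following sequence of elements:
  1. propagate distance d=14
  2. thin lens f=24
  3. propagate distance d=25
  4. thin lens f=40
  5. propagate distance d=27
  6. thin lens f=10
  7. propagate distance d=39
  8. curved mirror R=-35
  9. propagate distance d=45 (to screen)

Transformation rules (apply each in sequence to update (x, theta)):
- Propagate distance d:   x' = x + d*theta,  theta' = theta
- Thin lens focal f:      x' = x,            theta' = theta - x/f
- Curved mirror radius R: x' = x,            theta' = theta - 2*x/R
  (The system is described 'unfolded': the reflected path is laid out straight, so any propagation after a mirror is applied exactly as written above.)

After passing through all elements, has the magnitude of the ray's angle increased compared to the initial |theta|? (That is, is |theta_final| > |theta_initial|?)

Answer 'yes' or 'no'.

Answer: yes

Derivation:
Initial: x=2.0000 theta=-0.3000
After 1 (propagate distance d=14): x=-2.2000 theta=-0.3000
After 2 (thin lens f=24): x=-2.2000 theta=-5/24 (≈-0.2083)
After 3 (propagate distance d=25): x=-889/120 (≈-7.4083) theta=-5/24 (≈-0.2083)
After 4 (thin lens f=40): x=-889/120 (≈-7.4083) theta=-37/1600 (≈-0.0231)
After 5 (propagate distance d=27): x=-38557/4800 (≈-8.0327) theta=-37/1600 (≈-0.0231)
After 6 (thin lens f=10): x=-38557/4800 (≈-8.0327) theta=37447/48000 (≈0.7801)
After 7 (propagate distance d=39): x=1074863/48000 (≈22.3930) theta=37447/48000 (≈0.7801)
After 8 (curved mirror R=-35): x=1074863/48000 (≈22.3930) theta=1153457/560000 (≈2.0597)
After 9 (propagate distance d=45 (to screen)): x=1933369/16800 (≈115.0815) theta=1153457/560000 (≈2.0597)
|theta_initial|=0.3000 |theta_final|=1153457/560000 (≈2.0597) -> increased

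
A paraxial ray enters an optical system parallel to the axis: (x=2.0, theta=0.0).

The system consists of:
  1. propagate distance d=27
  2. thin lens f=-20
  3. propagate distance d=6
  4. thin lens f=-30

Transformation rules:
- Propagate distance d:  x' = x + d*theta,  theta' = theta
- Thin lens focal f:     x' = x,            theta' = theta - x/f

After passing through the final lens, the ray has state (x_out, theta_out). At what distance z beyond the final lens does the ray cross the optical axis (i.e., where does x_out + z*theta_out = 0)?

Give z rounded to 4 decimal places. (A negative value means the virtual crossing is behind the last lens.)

Initial: x=2.0000 theta=0.0000
After 1 (propagate distance d=27): x=2.0000 theta=0.0000
After 2 (thin lens f=-20): x=2.0000 theta=0.1000
After 3 (propagate distance d=6): x=2.6000 theta=0.1000
After 4 (thin lens f=-30): x=2.6000 theta=14/75 (≈0.1867)
z_focus = -x_out/theta_out = -(2.6000)/(14/75) = -195/14 ≈ -13.9286
Rounded to 4 decimal places: z = -13.9286

Answer: -13.9286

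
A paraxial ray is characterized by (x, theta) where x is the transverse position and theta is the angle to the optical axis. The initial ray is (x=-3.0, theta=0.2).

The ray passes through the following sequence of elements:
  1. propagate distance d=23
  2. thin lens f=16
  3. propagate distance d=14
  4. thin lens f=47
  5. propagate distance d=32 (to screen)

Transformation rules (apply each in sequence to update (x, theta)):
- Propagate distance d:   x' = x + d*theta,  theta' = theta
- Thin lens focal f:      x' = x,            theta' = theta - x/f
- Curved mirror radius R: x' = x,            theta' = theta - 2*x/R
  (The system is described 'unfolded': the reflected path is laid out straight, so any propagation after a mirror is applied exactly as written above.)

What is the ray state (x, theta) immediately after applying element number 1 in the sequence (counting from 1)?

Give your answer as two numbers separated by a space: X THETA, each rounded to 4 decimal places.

Answer: 1.6000 0.2000

Derivation:
Initial: x=-3.0000 theta=0.2000
After 1 (propagate distance d=23): x=1.6000 theta=0.2000
Rounded to 4 decimal places: x = 1.6000, theta = 0.2000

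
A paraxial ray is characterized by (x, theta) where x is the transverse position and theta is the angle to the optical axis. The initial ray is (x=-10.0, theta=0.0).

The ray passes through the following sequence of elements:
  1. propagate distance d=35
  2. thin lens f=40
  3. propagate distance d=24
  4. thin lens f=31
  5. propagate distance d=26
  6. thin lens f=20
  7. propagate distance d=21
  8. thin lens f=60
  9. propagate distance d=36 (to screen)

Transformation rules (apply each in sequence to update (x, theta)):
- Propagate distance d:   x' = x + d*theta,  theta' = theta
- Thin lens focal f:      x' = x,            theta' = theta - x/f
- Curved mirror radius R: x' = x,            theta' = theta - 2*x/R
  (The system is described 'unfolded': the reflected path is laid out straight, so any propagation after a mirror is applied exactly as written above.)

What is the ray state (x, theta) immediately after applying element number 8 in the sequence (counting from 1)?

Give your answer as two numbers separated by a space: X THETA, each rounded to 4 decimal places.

Initial: x=-10.0000 theta=0.0000
After 1 (propagate distance d=35): x=-10.0000 theta=0.0000
After 2 (thin lens f=40): x=-10.0000 theta=0.2500
After 3 (propagate distance d=24): x=-4.0000 theta=0.2500
After 4 (thin lens f=31): x=-4.0000 theta=47/124 (≈0.3790)
After 5 (propagate distance d=26): x=363/62 (≈5.8548) theta=47/124 (≈0.3790)
After 6 (thin lens f=20): x=363/62 (≈5.8548) theta=107/1240 (≈0.0863)
After 7 (propagate distance d=21): x=9507/1240 (≈7.6669) theta=107/1240 (≈0.0863)
After 8 (thin lens f=60): x=9507/1240 (≈7.6669) theta=-1029/24800 (≈-0.0415)
Rounded to 4 decimal places: x = 7.6669, theta = -0.0415

Answer: 7.6669 -0.0415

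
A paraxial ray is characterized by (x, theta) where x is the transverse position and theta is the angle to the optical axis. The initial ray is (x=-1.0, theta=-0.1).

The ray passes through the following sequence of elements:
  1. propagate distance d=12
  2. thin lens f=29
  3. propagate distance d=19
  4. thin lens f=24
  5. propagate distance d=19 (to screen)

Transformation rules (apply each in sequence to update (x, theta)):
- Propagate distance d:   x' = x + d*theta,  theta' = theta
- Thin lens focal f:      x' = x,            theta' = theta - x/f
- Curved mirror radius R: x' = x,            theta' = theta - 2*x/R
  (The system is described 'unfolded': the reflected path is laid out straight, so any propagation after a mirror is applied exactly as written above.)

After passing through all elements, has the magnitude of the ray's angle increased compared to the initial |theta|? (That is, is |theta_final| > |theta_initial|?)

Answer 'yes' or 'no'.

Initial: x=-1.0000 theta=-0.1000
After 1 (propagate distance d=12): x=-2.2000 theta=-0.1000
After 2 (thin lens f=29): x=-2.2000 theta=-7/290 (≈-0.0241)
After 3 (propagate distance d=19): x=-771/290 (≈-2.6586) theta=-7/290 (≈-0.0241)
After 4 (thin lens f=24): x=-771/290 (≈-2.6586) theta=201/2320 (≈0.0866)
After 5 (propagate distance d=19 (to screen)): x=-1.0125 theta=201/2320 (≈0.0866)
|theta_initial|=0.1000 |theta_final|=201/2320 (≈0.0866) -> not increased

Answer: no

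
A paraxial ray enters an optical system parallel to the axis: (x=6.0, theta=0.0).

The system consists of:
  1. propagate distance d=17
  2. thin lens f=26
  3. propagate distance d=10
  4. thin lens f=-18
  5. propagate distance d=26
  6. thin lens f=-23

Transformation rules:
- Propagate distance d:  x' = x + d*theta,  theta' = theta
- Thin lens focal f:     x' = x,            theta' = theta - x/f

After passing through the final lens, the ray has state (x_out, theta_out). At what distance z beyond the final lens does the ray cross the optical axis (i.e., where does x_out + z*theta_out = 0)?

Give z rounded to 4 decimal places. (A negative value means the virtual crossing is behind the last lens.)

Answer: -28.5684

Derivation:
Initial: x=6.0000 theta=0.0000
After 1 (propagate distance d=17): x=6.0000 theta=0.0000
After 2 (thin lens f=26): x=6.0000 theta=-3/13 (≈-0.2308)
After 3 (propagate distance d=10): x=48/13 (≈3.6923) theta=-3/13 (≈-0.2308)
After 4 (thin lens f=-18): x=48/13 (≈3.6923) theta=-1/39 (≈-0.0256)
After 5 (propagate distance d=26): x=118/39 (≈3.0256) theta=-1/39 (≈-0.0256)
After 6 (thin lens f=-23): x=118/39 (≈3.0256) theta=95/897 (≈0.1059)
z_focus = -x_out/theta_out = -(118/39)/(95/897) = -2714/95 ≈ -28.5684
Rounded to 4 decimal places: z = -28.5684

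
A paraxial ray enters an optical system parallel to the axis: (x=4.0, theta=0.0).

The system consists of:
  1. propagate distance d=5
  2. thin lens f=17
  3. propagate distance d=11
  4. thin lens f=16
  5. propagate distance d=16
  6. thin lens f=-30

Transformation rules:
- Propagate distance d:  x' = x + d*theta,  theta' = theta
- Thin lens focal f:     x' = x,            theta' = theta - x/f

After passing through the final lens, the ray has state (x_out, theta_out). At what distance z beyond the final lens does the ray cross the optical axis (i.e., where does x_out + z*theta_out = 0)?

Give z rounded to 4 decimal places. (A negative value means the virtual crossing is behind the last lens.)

Answer: -8.3843

Derivation:
Initial: x=4.0000 theta=0.0000
After 1 (propagate distance d=5): x=4.0000 theta=0.0000
After 2 (thin lens f=17): x=4.0000 theta=-4/17 (≈-0.2353)
After 3 (propagate distance d=11): x=24/17 (≈1.4118) theta=-4/17 (≈-0.2353)
After 4 (thin lens f=16): x=24/17 (≈1.4118) theta=-11/34 (≈-0.3235)
After 5 (propagate distance d=16): x=-64/17 (≈-3.7647) theta=-11/34 (≈-0.3235)
After 6 (thin lens f=-30): x=-64/17 (≈-3.7647) theta=-229/510 (≈-0.4490)
z_focus = -x_out/theta_out = -(-64/17)/(-229/510) = -1920/229 ≈ -8.3843
Rounded to 4 decimal places: z = -8.3843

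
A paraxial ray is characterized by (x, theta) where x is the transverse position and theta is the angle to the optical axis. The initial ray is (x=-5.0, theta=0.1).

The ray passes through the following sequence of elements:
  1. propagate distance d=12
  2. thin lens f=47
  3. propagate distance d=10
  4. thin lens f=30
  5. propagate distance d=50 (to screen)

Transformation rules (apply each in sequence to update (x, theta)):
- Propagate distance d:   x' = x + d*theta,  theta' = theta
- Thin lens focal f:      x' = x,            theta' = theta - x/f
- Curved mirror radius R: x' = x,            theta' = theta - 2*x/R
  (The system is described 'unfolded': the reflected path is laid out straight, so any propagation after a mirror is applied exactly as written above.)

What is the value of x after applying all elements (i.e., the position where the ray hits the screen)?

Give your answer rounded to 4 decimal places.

Initial: x=-5.0000 theta=0.1000
After 1 (propagate distance d=12): x=-3.8000 theta=0.1000
After 2 (thin lens f=47): x=-3.8000 theta=17/94 (≈0.1809)
After 3 (propagate distance d=10): x=-468/235 (≈-1.9915) theta=17/94 (≈0.1809)
After 4 (thin lens f=30): x=-468/235 (≈-1.9915) theta=581/2350 (≈0.2472)
After 5 (propagate distance d=50 (to screen)): x=2437/235 (≈10.3702) theta=581/2350 (≈0.2472)
Rounded to 4 decimal places: x = 10.3702

Answer: 10.3702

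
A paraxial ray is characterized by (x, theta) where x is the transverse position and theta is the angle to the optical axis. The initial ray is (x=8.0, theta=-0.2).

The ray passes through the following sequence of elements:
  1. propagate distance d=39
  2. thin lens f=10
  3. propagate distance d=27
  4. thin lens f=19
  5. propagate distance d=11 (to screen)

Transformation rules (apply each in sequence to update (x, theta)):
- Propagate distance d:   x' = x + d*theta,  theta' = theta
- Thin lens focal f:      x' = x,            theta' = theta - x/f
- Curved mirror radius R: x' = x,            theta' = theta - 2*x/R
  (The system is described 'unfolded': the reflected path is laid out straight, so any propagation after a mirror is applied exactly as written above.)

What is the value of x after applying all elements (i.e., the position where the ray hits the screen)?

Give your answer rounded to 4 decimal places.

Answer: -4.8368

Derivation:
Initial: x=8.0000 theta=-0.2000
After 1 (propagate distance d=39): x=0.2000 theta=-0.2000
After 2 (thin lens f=10): x=0.2000 theta=-0.2200
After 3 (propagate distance d=27): x=-5.7400 theta=-0.2200
After 4 (thin lens f=19): x=-5.7400 theta=39/475 (≈0.0821)
After 5 (propagate distance d=11 (to screen)): x=-919/190 (≈-4.8368) theta=39/475 (≈0.0821)
Rounded to 4 decimal places: x = -4.8368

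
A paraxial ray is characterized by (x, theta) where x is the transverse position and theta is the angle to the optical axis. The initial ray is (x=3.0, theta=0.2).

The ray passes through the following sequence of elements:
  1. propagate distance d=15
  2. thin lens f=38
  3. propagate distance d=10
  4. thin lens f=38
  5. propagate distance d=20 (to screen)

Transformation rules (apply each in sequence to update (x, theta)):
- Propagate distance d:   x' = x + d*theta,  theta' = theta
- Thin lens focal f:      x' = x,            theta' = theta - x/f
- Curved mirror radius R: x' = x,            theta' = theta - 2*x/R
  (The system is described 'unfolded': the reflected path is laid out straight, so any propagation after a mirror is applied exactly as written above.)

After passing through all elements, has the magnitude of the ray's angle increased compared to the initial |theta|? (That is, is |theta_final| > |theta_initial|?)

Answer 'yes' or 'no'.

Initial: x=3.0000 theta=0.2000
After 1 (propagate distance d=15): x=6.0000 theta=0.2000
After 2 (thin lens f=38): x=6.0000 theta=4/95 (≈0.0421)
After 3 (propagate distance d=10): x=122/19 (≈6.4211) theta=4/95 (≈0.0421)
After 4 (thin lens f=38): x=122/19 (≈6.4211) theta=-229/1805 (≈-0.1269)
After 5 (propagate distance d=20 (to screen)): x=1402/361 (≈3.8837) theta=-229/1805 (≈-0.1269)
|theta_initial|=0.2000 |theta_final|=229/1805 (≈0.1269) -> not increased

Answer: no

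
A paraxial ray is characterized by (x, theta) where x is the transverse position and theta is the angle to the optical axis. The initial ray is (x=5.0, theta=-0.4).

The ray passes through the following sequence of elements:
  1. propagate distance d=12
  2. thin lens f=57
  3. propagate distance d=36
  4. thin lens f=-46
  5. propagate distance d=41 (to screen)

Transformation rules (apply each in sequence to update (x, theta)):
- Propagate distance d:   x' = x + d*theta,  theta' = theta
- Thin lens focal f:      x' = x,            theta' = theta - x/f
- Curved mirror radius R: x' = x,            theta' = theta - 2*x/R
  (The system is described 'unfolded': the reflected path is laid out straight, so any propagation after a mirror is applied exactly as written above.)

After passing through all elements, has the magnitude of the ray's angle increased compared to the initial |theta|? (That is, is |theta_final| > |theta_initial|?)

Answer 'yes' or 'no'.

Answer: yes

Derivation:
Initial: x=5.0000 theta=-0.4000
After 1 (propagate distance d=12): x=0.2000 theta=-0.4000
After 2 (thin lens f=57): x=0.2000 theta=-23/57 (≈-0.4035)
After 3 (propagate distance d=36): x=-1361/95 (≈-14.3263) theta=-23/57 (≈-0.4035)
After 4 (thin lens f=-46): x=-1361/95 (≈-14.3263) theta=-9373/13110 (≈-0.7150)
After 5 (propagate distance d=41 (to screen)): x=-572111/13110 (≈-43.6393) theta=-9373/13110 (≈-0.7150)
|theta_initial|=0.4000 |theta_final|=9373/13110 (≈0.7150) -> increased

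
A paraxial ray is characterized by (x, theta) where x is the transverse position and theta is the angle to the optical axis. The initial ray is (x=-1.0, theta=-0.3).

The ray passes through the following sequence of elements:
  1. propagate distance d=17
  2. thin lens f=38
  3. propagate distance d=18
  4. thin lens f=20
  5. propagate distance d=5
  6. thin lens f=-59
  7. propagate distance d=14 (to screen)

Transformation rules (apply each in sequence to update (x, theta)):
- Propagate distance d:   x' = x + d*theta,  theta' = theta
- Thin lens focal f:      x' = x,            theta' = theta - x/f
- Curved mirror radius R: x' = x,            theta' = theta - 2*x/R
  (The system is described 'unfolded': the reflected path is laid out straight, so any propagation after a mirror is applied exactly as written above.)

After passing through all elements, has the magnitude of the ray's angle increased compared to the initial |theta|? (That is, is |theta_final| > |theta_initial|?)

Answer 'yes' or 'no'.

Initial: x=-1.0000 theta=-0.3000
After 1 (propagate distance d=17): x=-6.1000 theta=-0.3000
After 2 (thin lens f=38): x=-6.1000 theta=-53/380 (≈-0.1395)
After 3 (propagate distance d=18): x=-818/95 (≈-8.6105) theta=-53/380 (≈-0.1395)
After 4 (thin lens f=20): x=-818/95 (≈-8.6105) theta=553/1900 (≈0.2911)
After 5 (propagate distance d=5): x=-2719/380 (≈-7.1553) theta=553/1900 (≈0.2911)
After 6 (thin lens f=-59): x=-2719/380 (≈-7.1553) theta=4758/28025 (≈0.1698)
After 7 (propagate distance d=14 (to screen)): x=-535657/112100 (≈-4.7784) theta=4758/28025 (≈0.1698)
|theta_initial|=0.3000 |theta_final|=4758/28025 (≈0.1698) -> not increased

Answer: no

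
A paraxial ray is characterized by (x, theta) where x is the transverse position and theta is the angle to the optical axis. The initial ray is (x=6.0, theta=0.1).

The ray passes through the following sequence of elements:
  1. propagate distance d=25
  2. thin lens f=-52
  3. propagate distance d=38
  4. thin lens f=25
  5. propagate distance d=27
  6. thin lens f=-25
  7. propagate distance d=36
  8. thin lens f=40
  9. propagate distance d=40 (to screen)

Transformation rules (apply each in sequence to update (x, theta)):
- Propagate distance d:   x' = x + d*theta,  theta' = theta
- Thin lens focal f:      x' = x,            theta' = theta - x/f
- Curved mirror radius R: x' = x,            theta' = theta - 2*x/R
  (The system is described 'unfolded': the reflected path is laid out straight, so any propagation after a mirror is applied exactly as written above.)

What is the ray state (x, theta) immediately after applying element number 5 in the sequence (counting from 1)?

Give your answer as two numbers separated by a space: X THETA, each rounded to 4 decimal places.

Initial: x=6.0000 theta=0.1000
After 1 (propagate distance d=25): x=8.5000 theta=0.1000
After 2 (thin lens f=-52): x=8.5000 theta=137/520 (≈0.2635)
After 3 (propagate distance d=38): x=4813/260 (≈18.5115) theta=137/520 (≈0.2635)
After 4 (thin lens f=25): x=4813/260 (≈18.5115) theta=-0.4770
After 5 (propagate distance d=27): x=73223/13000 (≈5.6325) theta=-0.4770
Rounded to 4 decimal places: x = 5.6325, theta = -0.4770

Answer: 5.6325 -0.4770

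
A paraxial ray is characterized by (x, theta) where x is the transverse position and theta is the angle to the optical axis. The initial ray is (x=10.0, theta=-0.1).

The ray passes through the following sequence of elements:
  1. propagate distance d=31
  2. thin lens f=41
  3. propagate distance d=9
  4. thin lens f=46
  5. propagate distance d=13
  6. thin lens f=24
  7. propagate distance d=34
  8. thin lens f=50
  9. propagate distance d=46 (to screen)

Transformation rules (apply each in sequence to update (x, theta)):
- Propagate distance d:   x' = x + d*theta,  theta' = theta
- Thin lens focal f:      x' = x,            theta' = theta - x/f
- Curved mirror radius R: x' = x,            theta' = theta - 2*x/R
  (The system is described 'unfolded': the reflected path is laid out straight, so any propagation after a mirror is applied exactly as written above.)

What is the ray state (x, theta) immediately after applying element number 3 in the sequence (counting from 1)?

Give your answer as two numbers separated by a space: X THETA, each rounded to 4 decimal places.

Initial: x=10.0000 theta=-0.1000
After 1 (propagate distance d=31): x=6.9000 theta=-0.1000
After 2 (thin lens f=41): x=6.9000 theta=-11/41 (≈-0.2683)
After 3 (propagate distance d=9): x=1839/410 (≈4.4854) theta=-11/41 (≈-0.2683)
Rounded to 4 decimal places: x = 4.4854, theta = -0.2683

Answer: 4.4854 -0.2683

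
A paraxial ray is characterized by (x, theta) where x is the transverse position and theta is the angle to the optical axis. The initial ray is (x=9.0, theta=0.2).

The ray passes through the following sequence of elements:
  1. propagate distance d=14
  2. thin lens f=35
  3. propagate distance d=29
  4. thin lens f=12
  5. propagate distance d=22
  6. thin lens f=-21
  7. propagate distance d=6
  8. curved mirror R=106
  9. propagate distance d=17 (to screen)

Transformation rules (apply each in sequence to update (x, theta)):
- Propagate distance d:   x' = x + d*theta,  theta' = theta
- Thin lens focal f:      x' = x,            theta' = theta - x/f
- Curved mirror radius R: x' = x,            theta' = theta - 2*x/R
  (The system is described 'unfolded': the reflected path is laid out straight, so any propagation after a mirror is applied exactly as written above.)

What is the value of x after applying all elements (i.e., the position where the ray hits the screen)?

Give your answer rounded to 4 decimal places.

Answer: -32.6774

Derivation:
Initial: x=9.0000 theta=0.2000
After 1 (propagate distance d=14): x=11.8000 theta=0.2000
After 2 (thin lens f=35): x=11.8000 theta=-24/175 (≈-0.1371)
After 3 (propagate distance d=29): x=1369/175 (≈7.8229) theta=-24/175 (≈-0.1371)
After 4 (thin lens f=12): x=1369/175 (≈7.8229) theta=-1657/2100 (≈-0.7890)
After 5 (propagate distance d=22): x=-10013/1050 (≈-9.5362) theta=-1657/2100 (≈-0.7890)
After 6 (thin lens f=-21): x=-10013/1050 (≈-9.5362) theta=-54823/44100 (≈-1.2432)
After 7 (propagate distance d=6): x=-20819/1225 (≈-16.9951) theta=-54823/44100 (≈-1.2432)
After 8 (curved mirror R=106): x=-20819/1225 (≈-16.9951) theta=-431227/467460 (≈-0.9225)
After 9 (propagate distance d=17 (to screen)): x=-76376947/2337300 (≈-32.6774) theta=-431227/467460 (≈-0.9225)
Rounded to 4 decimal places: x = -32.6774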